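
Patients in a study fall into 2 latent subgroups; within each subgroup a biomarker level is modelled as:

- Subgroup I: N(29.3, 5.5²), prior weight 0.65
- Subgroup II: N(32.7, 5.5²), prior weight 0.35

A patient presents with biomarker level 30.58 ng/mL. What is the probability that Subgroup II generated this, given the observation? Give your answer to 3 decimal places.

0.339

P(component k | x) = w_k·f_k(x) / marginal(x), where marginal(x) = Σ_j w_j·f_j(x).
Component likelihoods at x = 30.58 ng/mL:
  f_I = 0.070597
  f_II = 0.0673418
Unnormalised posteriors:
  w_I·f_I = 0.65 × 0.070597 = 0.0458881
  w_II·f_II = 0.35 × 0.0673418 = 0.0235696
Marginal: 0.0458881 + 0.0235696 = 0.0694577
So the posterior for Subgroup II is 0.0235696 / 0.0694577 ≈ 0.339.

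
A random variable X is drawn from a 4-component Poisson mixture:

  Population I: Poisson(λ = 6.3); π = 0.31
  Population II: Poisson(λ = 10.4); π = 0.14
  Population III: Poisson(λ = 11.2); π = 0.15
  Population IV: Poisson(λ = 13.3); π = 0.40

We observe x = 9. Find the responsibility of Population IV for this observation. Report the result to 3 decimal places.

0.297

The responsibility of component k is P(Z=k) f_k(x) divided by Σ_j P(Z=j) f_j(x).
Component likelihoods at x = 9:
  p_I = e^(−6.3)·6.3^9/9! = 0.0791128
  p_II = e^(−10.4)·10.4^9/9! = 0.119364
  p_III = e^(−11.2)·11.2^9/9! = 0.104496
  p_IV = e^(−13.3)·13.3^9/9! = 0.0600876
Prior × likelihood for each component:
  P(Z=I)·p_I = 0.31 × 0.0791128 = 0.024525
  P(Z=II)·p_II = 0.14 × 0.119364 = 0.016711
  P(Z=III)·p_III = 0.15 × 0.104496 = 0.0156744
  P(Z=IV)·p_IV = 0.40 × 0.0600876 = 0.0240351
Denominator: 0.024525 + 0.016711 + 0.0156744 + 0.0240351 = 0.0809455
So the posterior for Population IV is 0.0240351 / 0.0809455 ≈ 0.297.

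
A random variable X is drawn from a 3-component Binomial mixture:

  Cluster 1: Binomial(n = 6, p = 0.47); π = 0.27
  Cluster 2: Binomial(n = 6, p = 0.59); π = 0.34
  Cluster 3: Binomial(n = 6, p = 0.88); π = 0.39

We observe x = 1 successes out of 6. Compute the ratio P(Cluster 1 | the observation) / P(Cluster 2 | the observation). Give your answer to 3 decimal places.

Posterior odds = (π_i f_i(x)) / (π_j f_j(x)); the normalising sum cancels.
Binomial probabilities:
  p_1 = 0.117931
  p_2 = 0.0410131
  p_3 = 0.000131383
0.0318414 / 0.0139445 ≈ 2.283

2.283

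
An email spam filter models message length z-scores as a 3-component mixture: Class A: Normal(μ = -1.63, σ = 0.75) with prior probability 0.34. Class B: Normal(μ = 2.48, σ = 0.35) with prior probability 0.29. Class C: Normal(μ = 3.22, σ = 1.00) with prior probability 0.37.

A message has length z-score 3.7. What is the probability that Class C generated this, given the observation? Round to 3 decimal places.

Posterior ∝ prior × likelihood, so P(k | x) ∝ w_k f_k(x); normalise over all components.
Evaluate each component's likelihood at the observed value:
  f_A = (1/(0.75·√(2π)))·exp(−(3.7−-1.63)²/(2·0.75²)) = 0.531923·exp(-25.25236) = 5.73971e-12
  f_B = (1/(0.35·√(2π)))·exp(−(3.7−2.48)²/(2·0.35²)) = 1.139835·exp(-6.07510) = 0.00262095
  f_C = (1/(1.00·√(2π)))·exp(−(3.7−3.22)²/(2·1.00²)) = 0.398942·exp(-0.11520) = 0.355533
Prior × likelihood for each component:
  w_A·f_A = 0.34 × 5.73971e-12 = 1.9515e-12
  w_B·f_B = 0.29 × 0.00262095 = 0.000760075
  w_C·f_C = 0.37 × 0.355533 = 0.131547
Evidence: 1.9515e-12 + 0.000760075 + 0.131547 = 0.132307
P(Class C | data) = 0.131547 / 0.132307 ≈ 0.994

0.994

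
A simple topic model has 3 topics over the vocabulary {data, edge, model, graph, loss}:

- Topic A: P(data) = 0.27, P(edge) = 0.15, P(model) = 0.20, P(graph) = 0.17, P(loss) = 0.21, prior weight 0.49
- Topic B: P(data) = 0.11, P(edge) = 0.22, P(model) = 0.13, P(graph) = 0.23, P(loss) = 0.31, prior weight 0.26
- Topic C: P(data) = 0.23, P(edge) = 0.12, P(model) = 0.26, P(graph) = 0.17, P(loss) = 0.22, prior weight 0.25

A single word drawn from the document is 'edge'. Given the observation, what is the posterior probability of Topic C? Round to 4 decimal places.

0.1867

Posterior ∝ prior × likelihood, so P(k | x) ∝ w_k f_k(x); normalise over all components.
Categorical probabilities:
  f_A = P(edge | comp) = 0.15
  f_B = P(edge | comp) = 0.22
  f_C = P(edge | comp) = 0.12
Multiply by the mixture weights:
  w_A·f_A = 0.49 × 0.15 = 0.0735
  w_B·f_B = 0.26 × 0.22 = 0.0572
  w_C·f_C = 0.25 × 0.12 = 0.03
Evidence: 0.0735 + 0.0572 + 0.03 = 0.1607
So the posterior for Topic C is 0.03 / 0.1607 ≈ 0.1867.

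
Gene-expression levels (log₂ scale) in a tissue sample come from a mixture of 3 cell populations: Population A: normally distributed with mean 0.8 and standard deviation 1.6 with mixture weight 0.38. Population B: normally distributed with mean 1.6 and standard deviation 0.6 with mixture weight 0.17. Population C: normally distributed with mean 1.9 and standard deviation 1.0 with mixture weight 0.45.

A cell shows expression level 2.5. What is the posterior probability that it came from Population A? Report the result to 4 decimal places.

0.2240

P(component k | x) = π_k·f_k(x) / marginal(x), where marginal(x) = Σ_j π_j·f_j(x).
Normal densities:
  f_A = 0.141792
  f_B = 0.215863
  f_C = 0.333225
Multiply by the mixture weights:
  π_A·f_A = 0.38 × 0.141792 = 0.0538809
  π_B·f_B = 0.17 × 0.215863 = 0.0366967
  π_C·f_C = 0.45 × 0.333225 = 0.149951
Marginal: 0.0538809 + 0.0366967 + 0.149951 = 0.240529
P(Population A | the observation) = 0.0538809 / 0.240529 ≈ 0.2240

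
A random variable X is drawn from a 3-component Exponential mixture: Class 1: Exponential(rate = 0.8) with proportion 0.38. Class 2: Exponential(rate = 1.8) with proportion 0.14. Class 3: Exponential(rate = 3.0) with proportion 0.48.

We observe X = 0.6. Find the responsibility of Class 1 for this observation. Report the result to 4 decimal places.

Posterior ∝ prior × likelihood, so P(k | x) ∝ π_k f_k(x); normalise over all components.
Evaluate each component's likelihood at the observed value:
  p_1 = 0.8·e^(−0.8·0.6) = 0.8·e^(−0.4800) = 0.495027
  p_2 = 1.8·e^(−1.8·0.6) = 1.8·e^(−1.0800) = 0.611272
  p_3 = 3.0·e^(−3.0·0.6) = 3.0·e^(−1.8000) = 0.495897
Prior × likelihood for each component:
  π_1·p_1 = 0.38 × 0.495027 = 0.18811
  π_2·p_2 = 0.14 × 0.611272 = 0.0855781
  π_3·p_3 = 0.48 × 0.495897 = 0.23803
Evidence: 0.18811 + 0.0855781 + 0.23803 = 0.511719
Responsibility of Class 1: 0.18811 / 0.511719 ≈ 0.3676

0.3676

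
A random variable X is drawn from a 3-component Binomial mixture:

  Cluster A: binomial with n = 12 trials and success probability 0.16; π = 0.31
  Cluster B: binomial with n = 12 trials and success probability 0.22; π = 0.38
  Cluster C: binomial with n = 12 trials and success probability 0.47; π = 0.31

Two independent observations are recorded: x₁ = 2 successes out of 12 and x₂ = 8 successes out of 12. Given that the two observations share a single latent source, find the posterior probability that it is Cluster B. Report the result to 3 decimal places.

P(component k | x) = π_k·f_k(x) / marginal(x), where marginal(x) = Σ_j π_j·f_j(x).
Since both observations come from the same component, the likelihood for component k is f_k(x₁)·f_k(x₂).
  p_A = [0.295513] × [0.000105848] = 3.12794e-05
  p_B = [0.266278] × [0.00100546] = 0.000267732
  p_C = [0.0254975] × [0.0930018] = 0.00237132
Multiply by the mixture weights:
  π_A·p_A = 0.31 × 3.12794e-05 = 9.69663e-06
  π_B·p_B = 0.38 × 0.000267732 = 0.000101738
  π_C·p_C = 0.31 × 0.00237132 = 0.000735109
Evidence: 9.69663e-06 + 0.000101738 + 0.000735109 = 0.000846544
So the posterior for Cluster B is 0.000101738 / 0.000846544 ≈ 0.120.

0.120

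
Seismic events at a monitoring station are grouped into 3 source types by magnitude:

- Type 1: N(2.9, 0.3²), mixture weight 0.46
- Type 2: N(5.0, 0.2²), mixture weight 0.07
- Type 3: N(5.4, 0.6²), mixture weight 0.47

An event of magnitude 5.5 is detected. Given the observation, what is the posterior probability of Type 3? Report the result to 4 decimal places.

0.9805

Apply Bayes' rule: the posterior for each component is proportional to its prior times its likelihood at x.
Component likelihoods at x = 5.5:
  f_1 = (1/(0.3·√(2π)))·exp(−(5.5−2.9)²/(2·0.3²)) = 1.329808·exp(-37.55556) = 6.51056e-17
  f_2 = (1/(0.2·√(2π)))·exp(−(5.5−5.0)²/(2·0.2²)) = 1.994711·exp(-3.12500) = 0.0876415
  f_3 = (1/(0.6·√(2π)))·exp(−(5.5−5.4)²/(2·0.6²)) = 0.664904·exp(-0.01389) = 0.655733
Unnormalised posteriors:
  π_1·f_1 = 0.46 × 6.51056e-17 = 2.99486e-17
  π_2·f_2 = 0.07 × 0.0876415 = 0.00613491
  π_3·f_3 = 0.47 × 0.655733 = 0.308194
Normaliser: 2.99486e-17 + 0.00613491 + 0.308194 = 0.314329
P(Type 3 | the observation) = 0.308194 / 0.314329 ≈ 0.9805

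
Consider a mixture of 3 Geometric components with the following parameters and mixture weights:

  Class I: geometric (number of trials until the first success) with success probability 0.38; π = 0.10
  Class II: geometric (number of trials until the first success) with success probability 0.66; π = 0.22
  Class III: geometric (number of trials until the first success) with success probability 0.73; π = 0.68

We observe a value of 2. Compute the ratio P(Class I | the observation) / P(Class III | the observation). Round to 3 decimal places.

Posterior odds = (w_i f_i(x)) / (w_j f_j(x)); the normalising sum cancels.
Component likelihoods at x = 2:
  f_I = 0.38·(1−0.38)^1 = 0.38·0.62 = 0.2356
  f_II = 0.66·(1−0.66)^1 = 0.66·0.34 = 0.2244
  f_III = 0.73·(1−0.73)^1 = 0.73·0.27 = 0.1971
Posterior odds = (w_I·f_I) / (w_III·f_III) = (0.10·0.2356) / (0.68·0.1971) = 0.02356 / 0.134028 ≈ 0.176

0.176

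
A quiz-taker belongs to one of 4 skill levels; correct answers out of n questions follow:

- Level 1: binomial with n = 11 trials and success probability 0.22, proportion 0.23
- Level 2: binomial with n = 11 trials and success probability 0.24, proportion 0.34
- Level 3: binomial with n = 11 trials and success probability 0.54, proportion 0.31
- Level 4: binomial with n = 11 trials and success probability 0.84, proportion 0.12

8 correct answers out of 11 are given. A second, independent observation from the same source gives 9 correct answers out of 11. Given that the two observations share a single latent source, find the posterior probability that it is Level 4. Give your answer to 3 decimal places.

P(component k | x) = w_k·f_k(x) / marginal(x), where marginal(x) = Σ_j w_j·f_j(x).
Since both observations come from the same component, the likelihood for component k is f_k(x₁)·f_k(x₂).
  L_1 = [0.000429684] × [4.03976e-05] = 1.73582e-08
  L_2 = [0.000797287] × [8.39249e-05] = 6.69123e-08
  L_3 = [0.11612] × [0.0454383] = 0.0052763
  L_4 = [0.167524] × [0.293168] = 0.0491128
Weight by the priors:
  w_1·L_1 = 0.23 × 1.73582e-08 = 3.99239e-09
  w_2·L_2 = 0.34 × 6.69123e-08 = 2.27502e-08
  w_3·L_3 = 0.31 × 0.0052763 = 0.00163565
  w_4·L_4 = 0.12 × 0.0491128 = 0.00589353
Denominator: 3.99239e-09 + 2.27502e-08 + 0.00163565 + 0.00589353 = 0.00752921
So the posterior for Level 4 is 0.00589353 / 0.00752921 ≈ 0.783.

0.783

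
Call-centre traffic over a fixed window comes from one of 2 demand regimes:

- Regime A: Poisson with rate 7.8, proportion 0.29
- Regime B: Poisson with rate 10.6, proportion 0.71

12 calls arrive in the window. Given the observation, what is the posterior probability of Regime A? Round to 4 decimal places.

0.1448

The responsibility of component k is π_k f_k(x) divided by Σ_j π_j f_j(x).
Component likelihoods at x = 12 calls:
  p_A = e^(−7.8)·7.8^12/12! = 0.0433812
  p_B = e^(−10.6)·10.6^12/12! = 0.104668
Multiply by the mixture weights:
  π_A·p_A = 0.29 × 0.0433812 = 0.0125805
  π_B·p_B = 0.71 × 0.104668 = 0.0743139
Marginal: 0.0125805 + 0.0743139 = 0.0868945
Responsibility of Regime A: 0.0125805 / 0.0868945 ≈ 0.1448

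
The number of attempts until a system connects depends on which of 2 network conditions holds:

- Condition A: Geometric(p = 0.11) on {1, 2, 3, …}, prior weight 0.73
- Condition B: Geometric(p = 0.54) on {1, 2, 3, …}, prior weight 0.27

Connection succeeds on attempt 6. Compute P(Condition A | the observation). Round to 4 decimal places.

0.9372

Apply Bayes' rule: the posterior for each component is proportional to its prior times its likelihood at x.
Evaluate each component's likelihood at the observed value:
  L_A = 0.11·(1−0.11)^5 = 0.11·0.558406 = 0.0614247
  L_B = 0.54·(1−0.54)^5 = 0.54·0.0205963 = 0.011122
Weight by the priors:
  π_A·L_A = 0.73 × 0.0614247 = 0.04484
  π_B·L_B = 0.27 × 0.011122 = 0.00300294
Marginal: 0.04484 + 0.00300294 = 0.0478429
Responsibility of Condition A: 0.04484 / 0.0478429 ≈ 0.9372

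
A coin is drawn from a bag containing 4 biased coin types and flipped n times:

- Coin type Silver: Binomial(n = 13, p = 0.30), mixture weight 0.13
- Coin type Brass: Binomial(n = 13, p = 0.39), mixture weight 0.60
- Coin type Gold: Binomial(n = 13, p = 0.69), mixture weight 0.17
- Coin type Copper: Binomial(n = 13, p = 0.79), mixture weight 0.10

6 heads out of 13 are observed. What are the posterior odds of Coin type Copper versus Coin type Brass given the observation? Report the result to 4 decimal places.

Since P(k|x) ∝ π_k f_k(x), the posterior odds are π_i f_i(x) / (π_j f_j(x)).
Binomial probabilities:
  L_Silver = 0.103022
  L_Brass = 0.189764
  L_Gold = 0.0509499
  L_Copper = 0.00751303
Odds = (0.10/0.60) × (0.00751303/0.189764) = 0.166667 × 0.0395914 ≈ 0.0066

0.0066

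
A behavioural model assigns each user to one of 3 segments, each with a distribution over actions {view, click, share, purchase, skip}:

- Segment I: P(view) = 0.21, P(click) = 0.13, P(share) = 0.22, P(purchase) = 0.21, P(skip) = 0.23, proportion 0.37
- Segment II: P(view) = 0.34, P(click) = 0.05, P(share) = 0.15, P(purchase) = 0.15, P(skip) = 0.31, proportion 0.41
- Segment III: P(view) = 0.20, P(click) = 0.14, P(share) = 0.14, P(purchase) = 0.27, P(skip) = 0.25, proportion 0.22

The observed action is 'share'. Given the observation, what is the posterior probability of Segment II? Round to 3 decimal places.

The responsibility of component k is P(Z=k) f_k(x) divided by Σ_j P(Z=j) f_j(x).
Component likelihoods at x = 'share':
  L_I = 0.22
  L_II = 0.15
  L_III = 0.14
Unnormalised posteriors:
  P(Z=I)·L_I = 0.37 × 0.22 = 0.0814
  P(Z=II)·L_II = 0.41 × 0.15 = 0.0615
  P(Z=III)·L_III = 0.22 × 0.14 = 0.0308
Normaliser: 0.0814 + 0.0615 + 0.0308 = 0.1737
P(Segment II | x) = 0.0615 / 0.1737 ≈ 0.354

0.354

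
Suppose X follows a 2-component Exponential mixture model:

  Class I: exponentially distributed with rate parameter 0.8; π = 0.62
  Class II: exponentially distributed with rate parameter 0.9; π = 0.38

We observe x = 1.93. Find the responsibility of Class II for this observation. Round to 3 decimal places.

0.362

Apply Bayes' rule: the posterior for each component is proportional to its prior times its likelihood at x.
Component likelihoods at x = 1.93:
  L_I = 0.17082
  L_II = 0.158443
Prior × likelihood for each component:
  P(Z=I)·L_I = 0.62 × 0.17082 = 0.105909
  P(Z=II)·L_II = 0.38 × 0.158443 = 0.0602083
Marginal: 0.105909 + 0.0602083 = 0.166117
Responsibility of Class II: 0.0602083 / 0.166117 ≈ 0.362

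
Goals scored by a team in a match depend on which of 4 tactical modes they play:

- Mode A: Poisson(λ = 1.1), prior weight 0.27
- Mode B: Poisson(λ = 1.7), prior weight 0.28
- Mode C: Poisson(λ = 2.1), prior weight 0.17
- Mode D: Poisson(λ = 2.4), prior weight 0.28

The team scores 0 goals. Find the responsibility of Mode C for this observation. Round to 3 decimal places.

0.111

The responsibility of component k is w_k f_k(x) divided by Σ_j w_j f_j(x).
Poisson probabilities:
  L_A = 0.332871
  L_B = 0.182684
  L_C = 0.122456
  L_D = 0.090718
Prior × likelihood for each component:
  w_A·L_A = 0.27 × 0.332871 = 0.0898752
  w_B·L_B = 0.28 × 0.182684 = 0.0511514
  w_C·L_C = 0.17 × 0.122456 = 0.0208176
  w_D·L_D = 0.28 × 0.090718 = 0.025401
Denominator: 0.0898752 + 0.0511514 + 0.0208176 + 0.025401 = 0.187245
So the posterior for Mode C is 0.0208176 / 0.187245 ≈ 0.111.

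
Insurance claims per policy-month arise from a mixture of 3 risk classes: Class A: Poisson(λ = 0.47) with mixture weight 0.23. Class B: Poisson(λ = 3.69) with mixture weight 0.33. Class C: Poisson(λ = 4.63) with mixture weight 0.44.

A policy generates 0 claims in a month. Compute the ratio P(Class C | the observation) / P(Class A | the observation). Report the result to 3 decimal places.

Only the two components matter; the odds are (P(Z=i) f_i(x)) / (P(Z=j) f_j(x)).
Component likelihoods at x = 0 claims:
  p_A = e^(−0.47)·0.47^0/0! = 0.625002
  p_B = e^(−3.69)·3.69^0/0! = 0.024972
  p_C = e^(−4.63)·4.63^0/0! = 0.00975476
0.00429209 / 0.143751 ≈ 0.030

0.030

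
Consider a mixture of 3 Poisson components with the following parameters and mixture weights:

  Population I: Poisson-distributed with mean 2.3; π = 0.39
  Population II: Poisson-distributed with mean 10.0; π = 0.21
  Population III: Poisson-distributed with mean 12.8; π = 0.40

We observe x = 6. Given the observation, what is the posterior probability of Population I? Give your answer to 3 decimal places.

Apply Bayes' rule: the posterior for each component is proportional to its prior times its likelihood at x.
Evaluate each component's likelihood at the observed value:
  L_I = 0.0206138
  L_II = 0.0630555
  L_III = 0.0168639
Unnormalised posteriors:
  P(Z=I)·L_I = 0.39 × 0.0206138 = 0.00803937
  P(Z=II)·L_II = 0.21 × 0.0630555 = 0.0132416
  P(Z=III)·L_III = 0.40 × 0.0168639 = 0.00674556
Marginal: 0.00803937 + 0.0132416 + 0.00674556 = 0.0280266
So the posterior for Population I is 0.00803937 / 0.0280266 ≈ 0.287.

0.287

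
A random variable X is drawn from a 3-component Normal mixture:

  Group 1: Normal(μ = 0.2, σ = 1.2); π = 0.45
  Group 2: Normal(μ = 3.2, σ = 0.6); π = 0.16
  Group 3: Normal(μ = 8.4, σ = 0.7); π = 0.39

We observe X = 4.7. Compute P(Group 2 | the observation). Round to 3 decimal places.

The responsibility of component k is w_k f_k(x) divided by Σ_j w_j f_j(x).
Evaluate each component's likelihood at the observed value:
  L_1 = (1/(1.2·√(2π)))·exp(−(4.7−0.2)²/(2·1.2²)) = 0.332452·exp(-7.03125) = 0.00029383
  L_2 = (1/(0.6·√(2π)))·exp(−(4.7−3.2)²/(2·0.6²)) = 0.664904·exp(-3.12500) = 0.0292138
  L_3 = (1/(0.7·√(2π)))·exp(−(4.7−8.4)²/(2·0.7²)) = 0.569918·exp(-13.96939) = 4.88634e-07
Multiply by the mixture weights:
  w_1·L_1 = 0.45 × 0.00029383 = 0.000132223
  w_2·L_2 = 0.16 × 0.0292138 = 0.00467421
  w_3·L_3 = 0.39 × 4.88634e-07 = 1.90567e-07
Sum: 0.000132223 + 0.00467421 + 1.90567e-07 = 0.00480663
So the posterior for Group 2 is 0.00467421 / 0.00480663 ≈ 0.972.

0.972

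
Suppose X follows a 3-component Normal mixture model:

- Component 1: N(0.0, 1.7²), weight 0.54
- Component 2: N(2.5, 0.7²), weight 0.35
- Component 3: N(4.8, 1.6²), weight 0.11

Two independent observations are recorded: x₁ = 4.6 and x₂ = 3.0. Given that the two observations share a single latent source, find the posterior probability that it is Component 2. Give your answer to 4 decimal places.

The responsibility of component k is π_k f_k(x) divided by Σ_j π_j f_j(x).
Since both observations come from the same component, the likelihood for component k is f_k(x₁)·f_k(x₂).
  p_1 = [(1/(1.7·√(2π)))·exp(−(4.6−0.0)²/(2·1.7²)) = 0.234672·exp(-3.66090) = 0.00603327] × [0.0494566] = 0.000298385
  p_2 = [(1/(0.7·√(2π)))·exp(−(4.6−2.5)²/(2·0.7²)) = 0.569918·exp(-4.50000) = 0.00633121] × [0.441593] = 0.00279582
  p_3 = [(1/(1.6·√(2π)))·exp(−(4.6−4.8)²/(2·1.6²)) = 0.249339·exp(-0.00781) = 0.247399] × [0.132423] = 0.0327612
Weight by the priors:
  π_1·p_1 = 0.54 × 0.000298385 = 0.000161128
  π_2·p_2 = 0.35 × 0.00279582 = 0.000978538
  π_3·p_3 = 0.11 × 0.0327612 = 0.00360374
Denominator: 0.000161128 + 0.000978538 + 0.00360374 = 0.0047434
So the posterior for Component 2 is 0.000978538 / 0.0047434 ≈ 0.2063.

0.2063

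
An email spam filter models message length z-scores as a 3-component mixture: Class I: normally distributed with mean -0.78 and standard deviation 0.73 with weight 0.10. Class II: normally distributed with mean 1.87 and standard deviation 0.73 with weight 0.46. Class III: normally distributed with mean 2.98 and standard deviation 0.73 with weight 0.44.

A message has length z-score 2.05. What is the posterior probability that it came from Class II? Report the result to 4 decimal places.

P(component k | x) = π_k·f_k(x) / marginal(x), where marginal(x) = Σ_j π_j·f_j(x).
Evaluate each component's likelihood at the observed value:
  f_I = 0.000297923
  f_II = 0.530133
  f_III = 0.242748
Unnormalised posteriors:
  π_I·f_I = 0.10 × 0.000297923 = 2.97923e-05
  π_II·f_II = 0.46 × 0.530133 = 0.243861
  π_III·f_III = 0.44 × 0.242748 = 0.106809
Evidence: 2.97923e-05 + 0.243861 + 0.106809 = 0.3507
P(Class II | data) ≈ 0.6954

0.6954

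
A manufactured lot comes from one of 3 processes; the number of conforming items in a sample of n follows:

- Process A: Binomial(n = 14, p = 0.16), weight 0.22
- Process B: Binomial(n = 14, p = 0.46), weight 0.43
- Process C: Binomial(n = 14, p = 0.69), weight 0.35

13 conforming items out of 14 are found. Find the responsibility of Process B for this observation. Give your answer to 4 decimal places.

By Bayes' theorem, P(k | x) = π_k f_k(x) / Σ_j π_j f_j(x).
Component likelihoods at x = 13 conforming items out of 14:
  L_A = 5.29623e-10
  L_B = 0.000312157
  L_C = 0.0348761
Unnormalised posteriors:
  π_A·L_A = 0.22 × 5.29623e-10 = 1.16517e-10
  π_B·L_B = 0.43 × 0.000312157 = 0.000134228
  π_C·L_C = 0.35 × 0.0348761 = 0.0122066
Sum: 1.16517e-10 + 0.000134228 + 0.0122066 = 0.0123409
Responsibility of Process B: 0.000134228 / 0.0123409 ≈ 0.0109

0.0109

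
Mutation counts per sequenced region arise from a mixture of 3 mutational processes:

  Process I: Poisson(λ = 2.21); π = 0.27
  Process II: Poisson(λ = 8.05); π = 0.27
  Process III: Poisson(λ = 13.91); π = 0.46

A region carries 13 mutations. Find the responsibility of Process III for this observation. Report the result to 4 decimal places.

By Bayes' theorem, P(k | x) = w_k f_k(x) / Σ_j w_j f_j(x).
Component likelihoods at x = 13 mutations:
  f_I = e^(−2.21)·2.21^13/13! = 5.2848e-07
  f_II = e^(−8.05)·8.05^13/13! = 0.0305489
  f_III = e^(−13.91)·13.91^13/13! = 0.106644
Unnormalised posteriors:
  w_I·f_I = 0.27 × 5.2848e-07 = 1.4269e-07
  w_II·f_II = 0.27 × 0.0305489 = 0.0082482
  w_III·f_III = 0.46 × 0.106644 = 0.0490562
Marginal: 1.4269e-07 + 0.0082482 + 0.0490562 = 0.0573046
Responsibility of Process III: 0.0490562 / 0.0573046 ≈ 0.8561

0.8561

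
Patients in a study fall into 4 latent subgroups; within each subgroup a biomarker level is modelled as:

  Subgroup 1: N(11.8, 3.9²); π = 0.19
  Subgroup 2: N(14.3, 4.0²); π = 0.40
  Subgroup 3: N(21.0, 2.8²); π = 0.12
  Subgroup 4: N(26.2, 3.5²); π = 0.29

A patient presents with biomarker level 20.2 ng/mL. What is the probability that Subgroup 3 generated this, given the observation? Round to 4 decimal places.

0.4169

Posterior ∝ prior × likelihood, so P(k | x) ∝ w_k f_k(x); normalise over all components.
Component likelihoods at x = 20.2 ng/mL:
  f_1 = (1/(3.9·√(2π)))·exp(−(20.2−11.8)²/(2·3.9²)) = 0.102293·exp(-2.31953) = 0.0100574
  f_2 = (1/(4.0·√(2π)))·exp(−(20.2−14.3)²/(2·4.0²)) = 0.099736·exp(-1.08781) = 0.0336062
  f_3 = (1/(2.8·√(2π)))·exp(−(20.2−21.0)²/(2·2.8²)) = 0.142479·exp(-0.04082) = 0.136781
  f_4 = (1/(3.5·√(2π)))·exp(−(20.2−26.2)²/(2·3.5²)) = 0.113984·exp(-1.46939) = 0.0262238
Prior × likelihood for each component:
  w_1·f_1 = 0.19 × 0.0100574 = 0.00191092
  w_2·f_2 = 0.40 × 0.0336062 = 0.0134425
  w_3·f_3 = 0.12 × 0.136781 = 0.0164137
  w_4·f_4 = 0.29 × 0.0262238 = 0.00760489
Marginal: 0.00191092 + 0.0134425 + 0.0164137 + 0.00760489 = 0.039372
P(Subgroup 3 | the observation) ≈ 0.4169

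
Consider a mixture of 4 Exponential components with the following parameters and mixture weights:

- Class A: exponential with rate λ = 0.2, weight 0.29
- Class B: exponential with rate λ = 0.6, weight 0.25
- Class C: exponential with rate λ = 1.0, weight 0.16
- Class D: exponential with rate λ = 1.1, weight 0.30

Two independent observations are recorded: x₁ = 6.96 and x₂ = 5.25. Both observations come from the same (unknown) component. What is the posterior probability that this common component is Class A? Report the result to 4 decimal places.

Posterior ∝ prior × likelihood, so P(k | x) ∝ P(Z=k) f_k(x); normalise over all components.
Since both observations come from the same component, the likelihood for component k is f_k(x₁)·f_k(x₂).
  L_A = [0.0497155] × [0.0699875] = 0.00347947
  L_B = [0.00921589] × [0.0257113] = 0.000236952
  L_C = [0.000949097] × [0.00524752] = 4.9804e-06
  L_D = [0.000520516] × [0.00341462] = 1.77736e-06
Prior × likelihood for each component:
  P(Z=A)·L_A = 0.29 × 0.00347947 = 0.00100905
  P(Z=B)·L_B = 0.25 × 0.000236952 = 5.92381e-05
  P(Z=C)·L_C = 0.16 × 4.9804e-06 = 7.96864e-07
  P(Z=D)·L_D = 0.30 × 1.77736e-06 = 5.33209e-07
Normaliser: 0.00100905 + 5.92381e-05 + 7.96864e-07 + 5.33209e-07 = 0.00106961
P(Class A | x₁,x₂) ≈ 0.9434

0.9434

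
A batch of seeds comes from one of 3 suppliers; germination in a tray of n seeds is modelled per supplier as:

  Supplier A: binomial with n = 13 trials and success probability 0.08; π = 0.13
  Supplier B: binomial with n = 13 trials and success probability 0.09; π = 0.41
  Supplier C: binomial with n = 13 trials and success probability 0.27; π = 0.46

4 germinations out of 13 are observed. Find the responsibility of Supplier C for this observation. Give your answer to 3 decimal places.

0.911

Posterior ∝ prior × likelihood, so P(k | x) ∝ P(Z=k) f_k(x); normalise over all components.
Component likelihoods at x = 4 germinations out of 13:
  L_A = 0.0138279
  L_B = 0.0200747
  L_C = 0.2237
Multiply by the mixture weights:
  P(Z=A)·L_A = 0.13 × 0.0138279 = 0.00179763
  P(Z=B)·L_B = 0.41 × 0.0200747 = 0.00823062
  P(Z=C)·L_C = 0.46 × 0.2237 = 0.102902
Denominator: 0.00179763 + 0.00823062 + 0.102902 = 0.11293
Responsibility of Supplier C: 0.102902 / 0.11293 ≈ 0.911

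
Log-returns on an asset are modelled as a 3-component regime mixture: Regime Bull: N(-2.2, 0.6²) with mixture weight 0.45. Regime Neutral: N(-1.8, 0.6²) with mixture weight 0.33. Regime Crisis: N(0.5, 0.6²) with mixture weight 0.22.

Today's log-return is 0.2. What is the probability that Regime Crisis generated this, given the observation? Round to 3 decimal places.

Posterior ∝ prior × likelihood, so P(k | x) ∝ π_k f_k(x); normalise over all components.
Component likelihoods at x = 0.2:
  f_Bull = 0.00022305
  f_Neutral = 0.00257046
  f_Crisis = 0.586776
Unnormalised posteriors:
  π_Bull·f_Bull = 0.45 × 0.00022305 = 0.000100373
  π_Neutral·f_Neutral = 0.33 × 0.00257046 = 0.000848253
  π_Crisis·f_Crisis = 0.22 × 0.586776 = 0.129091
Normaliser: 0.000100373 + 0.000848253 + 0.129091 = 0.130039
P(Regime Crisis | 0.2) = 0.129091 / 0.130039 ≈ 0.993

0.993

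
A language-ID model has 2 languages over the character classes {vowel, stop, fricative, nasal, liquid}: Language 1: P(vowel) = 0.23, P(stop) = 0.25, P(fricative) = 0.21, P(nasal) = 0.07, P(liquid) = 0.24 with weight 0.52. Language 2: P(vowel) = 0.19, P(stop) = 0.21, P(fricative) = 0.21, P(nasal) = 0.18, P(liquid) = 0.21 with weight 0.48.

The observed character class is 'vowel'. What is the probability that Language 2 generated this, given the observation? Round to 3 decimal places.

Posterior ∝ prior × likelihood, so P(k | x) ∝ w_k f_k(x); normalise over all components.
Evaluate each component's likelihood at the observed value:
  L_1 = 0.23
  L_2 = 0.19
Multiply by the mixture weights:
  w_1·L_1 = 0.52 × 0.23 = 0.1196
  w_2·L_2 = 0.48 × 0.19 = 0.0912
Marginal: 0.1196 + 0.0912 = 0.2108
Responsibility of Language 2: 0.0912 / 0.2108 ≈ 0.433

0.433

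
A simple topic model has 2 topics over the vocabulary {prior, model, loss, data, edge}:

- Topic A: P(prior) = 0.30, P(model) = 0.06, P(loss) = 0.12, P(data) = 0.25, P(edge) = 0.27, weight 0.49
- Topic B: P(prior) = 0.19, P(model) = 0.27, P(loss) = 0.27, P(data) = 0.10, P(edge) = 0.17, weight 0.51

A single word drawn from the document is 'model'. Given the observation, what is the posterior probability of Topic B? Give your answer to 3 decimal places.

Apply Bayes' rule: the posterior for each component is proportional to its prior times its likelihood at x.
Categorical probabilities:
  f_A = 0.06
  f_B = 0.27
Prior × likelihood for each component:
  π_A·f_A = 0.49 × 0.06 = 0.0294
  π_B·f_B = 0.51 × 0.27 = 0.1377
Evidence: 0.0294 + 0.1377 = 0.1671
Responsibility of Topic B: 0.1377 / 0.1671 ≈ 0.824

0.824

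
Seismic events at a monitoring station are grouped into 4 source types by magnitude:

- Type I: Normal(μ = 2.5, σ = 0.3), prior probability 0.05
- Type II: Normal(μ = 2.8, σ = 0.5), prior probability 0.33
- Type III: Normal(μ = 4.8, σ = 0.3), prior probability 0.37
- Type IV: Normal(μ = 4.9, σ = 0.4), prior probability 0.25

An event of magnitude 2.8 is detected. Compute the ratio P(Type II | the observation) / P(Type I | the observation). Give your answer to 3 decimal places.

Only the two components matter; the odds are (P(Z=i) f_i(x)) / (P(Z=j) f_j(x)).
Normal densities:
  f_I = 0.806569
  f_II = 0.797885
  f_III = 2.9703e-10
  f_IV = 1.03212e-06
Posterior odds = (P(Z=II)·f_II) / (P(Z=I)·f_I) = (0.33·0.797885) / (0.05·0.806569) = 0.263302 / 0.0403285 ≈ 6.529

6.529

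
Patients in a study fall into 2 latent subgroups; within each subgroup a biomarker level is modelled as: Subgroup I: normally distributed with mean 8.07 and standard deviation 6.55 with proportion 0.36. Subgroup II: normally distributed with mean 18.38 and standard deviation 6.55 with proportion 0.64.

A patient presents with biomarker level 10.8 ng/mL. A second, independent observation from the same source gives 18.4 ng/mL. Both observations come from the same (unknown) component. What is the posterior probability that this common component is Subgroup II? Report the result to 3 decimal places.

0.775

Posterior ∝ prior × likelihood, so P(k | x) ∝ P(Z=k) f_k(x); normalise over all components.
Since both observations come from the same component, the likelihood for component k is f_k(x₁)·f_k(x₂).
  p_I = [0.0558401] × [0.0175619] = 0.000980658
  p_II = [0.0311787] × [0.0609069] = 0.001899
Weight by the priors:
  P(Z=I)·p_I = 0.36 × 0.000980658 = 0.000353037
  P(Z=II)·p_II = 0.64 × 0.001899 = 0.00121536
Normaliser: 0.000353037 + 0.00121536 = 0.0015684
So the posterior for Subgroup II is 0.00121536 / 0.0015684 ≈ 0.775.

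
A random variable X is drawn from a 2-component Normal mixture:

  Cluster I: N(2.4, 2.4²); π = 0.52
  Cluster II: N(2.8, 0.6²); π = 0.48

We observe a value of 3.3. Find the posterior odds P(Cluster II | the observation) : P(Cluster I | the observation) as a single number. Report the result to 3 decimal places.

2.799

Only the two components matter; the odds are (P(Z=i) f_i(x)) / (P(Z=j) f_j(x)).
Component likelihoods at x = 3.3:
  L_I = 0.15494
  L_II = 0.469853
Odds = (0.48/0.52) × (0.469853/0.15494) = 0.923077 × 3.03249 ≈ 2.799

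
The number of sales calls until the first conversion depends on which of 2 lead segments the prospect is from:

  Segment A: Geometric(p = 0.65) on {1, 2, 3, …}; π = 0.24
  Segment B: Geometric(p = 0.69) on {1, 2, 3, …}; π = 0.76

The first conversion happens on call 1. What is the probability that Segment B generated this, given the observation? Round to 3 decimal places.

0.771

Apply Bayes' rule: the posterior for each component is proportional to its prior times its likelihood at x.
Component likelihoods at x = 1:
  f_A = 0.65
  f_B = 0.69
Unnormalised posteriors:
  w_A·f_A = 0.24 × 0.65 = 0.156
  w_B·f_B = 0.76 × 0.69 = 0.5244
Marginal: 0.156 + 0.5244 = 0.6804
So the posterior for Segment B is 0.5244 / 0.6804 ≈ 0.771.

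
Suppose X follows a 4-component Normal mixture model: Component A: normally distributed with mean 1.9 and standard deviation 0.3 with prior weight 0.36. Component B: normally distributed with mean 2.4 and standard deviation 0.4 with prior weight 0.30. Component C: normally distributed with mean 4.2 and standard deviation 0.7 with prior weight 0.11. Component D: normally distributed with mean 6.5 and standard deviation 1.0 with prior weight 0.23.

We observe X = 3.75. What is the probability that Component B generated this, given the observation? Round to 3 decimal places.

By Bayes' theorem, P(k | x) = P(Z=k) f_k(x) / Σ_j P(Z=j) f_j(x).
Evaluate each component's likelihood at the observed value:
  f_A = (1/(0.3·√(2π)))·exp(−(3.75−1.9)²/(2·0.3²)) = 1.329808·exp(-19.01389) = 7.34788e-09
  f_B = (1/(0.4·√(2π)))·exp(−(3.75−2.4)²/(2·0.4²)) = 0.997356·exp(-5.69531) = 0.0033528
  f_C = (1/(0.7·√(2π)))·exp(−(3.75−4.2)²/(2·0.7²)) = 0.569918·exp(-0.20663) = 0.463524
  f_D = (1/(1.0·√(2π)))·exp(−(3.75−6.5)²/(2·1.0²)) = 0.398942·exp(-3.78125) = 0.00909356
Weight by the priors:
  P(Z=A)·f_A = 0.36 × 7.34788e-09 = 2.64524e-09
  P(Z=B)·f_B = 0.30 × 0.0033528 = 0.00100584
  P(Z=C)·f_C = 0.11 × 0.463524 = 0.0509877
  P(Z=D)·f_D = 0.23 × 0.00909356 = 0.00209152
Sum: 2.64524e-09 + 0.00100584 + 0.0509877 + 0.00209152 = 0.054085
So the posterior for Component B is 0.00100584 / 0.054085 ≈ 0.019.

0.019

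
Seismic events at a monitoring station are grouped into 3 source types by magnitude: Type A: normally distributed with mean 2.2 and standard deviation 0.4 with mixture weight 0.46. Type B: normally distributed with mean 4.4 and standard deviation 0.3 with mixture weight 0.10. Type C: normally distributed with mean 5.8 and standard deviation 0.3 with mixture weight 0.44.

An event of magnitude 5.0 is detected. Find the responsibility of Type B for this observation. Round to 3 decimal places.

0.518

Apply Bayes' rule: the posterior for each component is proportional to its prior times its likelihood at x.
Component likelihoods at x = 5.0:
  p_A = 2.28368e-11
  p_B = 0.17997
  p_C = 0.0379866
Weight by the priors:
  π_A·p_A = 0.46 × 2.28368e-11 = 1.05049e-11
  π_B·p_B = 0.10 × 0.17997 = 0.017997
  π_C·p_C = 0.44 × 0.0379866 = 0.0167141
Sum: 1.05049e-11 + 0.017997 + 0.0167141 = 0.0347111
P(Type B | 5.0) ≈ 0.518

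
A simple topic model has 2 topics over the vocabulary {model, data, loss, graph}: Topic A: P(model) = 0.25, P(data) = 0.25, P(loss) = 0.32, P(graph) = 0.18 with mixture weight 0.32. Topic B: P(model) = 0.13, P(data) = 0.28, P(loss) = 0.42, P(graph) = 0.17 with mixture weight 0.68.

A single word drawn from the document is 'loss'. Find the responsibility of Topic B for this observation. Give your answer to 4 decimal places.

The responsibility of component k is P(Z=k) f_k(x) divided by Σ_j P(Z=j) f_j(x).
Component likelihoods at x = 'loss':
  L_A = 0.32
  L_B = 0.42
Unnormalised posteriors:
  P(Z=A)·L_A = 0.32 × 0.32 = 0.1024
  P(Z=B)·L_B = 0.68 × 0.42 = 0.2856
Marginal: 0.1024 + 0.2856 = 0.388
So the posterior for Topic B is 0.2856 / 0.388 ≈ 0.7361.

0.7361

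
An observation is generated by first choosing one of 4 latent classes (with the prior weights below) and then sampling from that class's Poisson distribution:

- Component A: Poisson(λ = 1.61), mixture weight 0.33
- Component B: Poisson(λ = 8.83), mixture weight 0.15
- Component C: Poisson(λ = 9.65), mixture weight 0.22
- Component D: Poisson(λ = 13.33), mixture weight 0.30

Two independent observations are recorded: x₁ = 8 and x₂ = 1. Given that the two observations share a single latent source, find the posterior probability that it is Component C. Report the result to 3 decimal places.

0.247

Posterior ∝ prior × likelihood, so P(k | x) ∝ w_k f_k(x); normalise over all components.
Since both observations come from the same component, the likelihood for component k is f_k(x₁)·f_k(x₂).
  L_A = [0.000223806] × [0.321819] = 7.20251e-05
  L_B = [0.134074] × [0.00129164] = 0.000173175
  L_C = [0.120159] × [0.000621707] = 7.47036e-05
  L_D = [0.0401768] × [2.16613e-05] = 8.70282e-07
Prior × likelihood for each component:
  w_A·L_A = 0.33 × 7.20251e-05 = 2.37683e-05
  w_B·L_B = 0.15 × 0.000173175 = 2.59763e-05
  w_C·L_C = 0.22 × 7.47036e-05 = 1.64348e-05
  w_D·L_D = 0.30 × 8.70282e-07 = 2.61085e-07
Denominator: 2.37683e-05 + 2.59763e-05 + 1.64348e-05 + 2.61085e-07 = 6.64404e-05
P(Component C | x₁,x₂) ≈ 0.247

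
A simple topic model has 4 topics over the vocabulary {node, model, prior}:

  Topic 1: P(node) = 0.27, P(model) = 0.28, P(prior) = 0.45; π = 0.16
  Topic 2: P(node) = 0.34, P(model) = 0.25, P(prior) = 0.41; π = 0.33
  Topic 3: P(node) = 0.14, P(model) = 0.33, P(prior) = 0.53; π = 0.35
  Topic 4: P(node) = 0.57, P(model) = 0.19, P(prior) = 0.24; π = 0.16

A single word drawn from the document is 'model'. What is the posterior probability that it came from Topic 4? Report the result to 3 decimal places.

Posterior ∝ prior × likelihood, so P(k | x) ∝ P(Z=k) f_k(x); normalise over all components.
Evaluate each component's likelihood at the observed value:
  L_1 = P(model | comp) = 0.28
  L_2 = P(model | comp) = 0.25
  L_3 = P(model | comp) = 0.33
  L_4 = P(model | comp) = 0.19
Weight by the priors:
  P(Z=1)·L_1 = 0.16 × 0.28 = 0.0448
  P(Z=2)·L_2 = 0.33 × 0.25 = 0.0825
  P(Z=3)·L_3 = 0.35 × 0.33 = 0.1155
  P(Z=4)·L_4 = 0.16 × 0.19 = 0.0304
Denominator: 0.0448 + 0.0825 + 0.1155 + 0.0304 = 0.2732
So the posterior for Topic 4 is 0.0304 / 0.2732 ≈ 0.111.

0.111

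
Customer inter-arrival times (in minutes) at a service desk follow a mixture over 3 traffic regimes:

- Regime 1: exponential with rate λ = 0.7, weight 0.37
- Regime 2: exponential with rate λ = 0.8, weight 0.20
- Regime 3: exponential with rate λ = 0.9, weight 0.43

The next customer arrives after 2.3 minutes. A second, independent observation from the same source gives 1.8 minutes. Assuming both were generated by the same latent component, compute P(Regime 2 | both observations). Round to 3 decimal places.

0.202

Apply Bayes' rule: the posterior for each component is proportional to its prior times its likelihood at x.
Since both observations come from the same component, the likelihood for component k is f_k(x₁)·f_k(x₂).
  f_1 = [0.7·e^(−0.7·2.3) = 0.7·e^(−1.6100) = 0.139921] × [0.198558] = 0.0277825
  f_2 = [0.8·e^(−0.8·2.3) = 0.8·e^(−1.8400) = 0.127054] × [0.189542] = 0.0240821
  f_3 = [0.9·e^(−0.9·2.3) = 0.9·e^(−2.0700) = 0.113567] × [0.178109] = 0.0202273
Prior × likelihood for each component:
  P(Z=1)·f_1 = 0.37 × 0.0277825 = 0.0102795
  P(Z=2)·f_2 = 0.20 × 0.0240821 = 0.00481642
  P(Z=3)·f_3 = 0.43 × 0.0202273 = 0.00869775
Denominator: 0.0102795 + 0.00481642 + 0.00869775 = 0.0237937
P(Regime 2 | data) ≈ 0.202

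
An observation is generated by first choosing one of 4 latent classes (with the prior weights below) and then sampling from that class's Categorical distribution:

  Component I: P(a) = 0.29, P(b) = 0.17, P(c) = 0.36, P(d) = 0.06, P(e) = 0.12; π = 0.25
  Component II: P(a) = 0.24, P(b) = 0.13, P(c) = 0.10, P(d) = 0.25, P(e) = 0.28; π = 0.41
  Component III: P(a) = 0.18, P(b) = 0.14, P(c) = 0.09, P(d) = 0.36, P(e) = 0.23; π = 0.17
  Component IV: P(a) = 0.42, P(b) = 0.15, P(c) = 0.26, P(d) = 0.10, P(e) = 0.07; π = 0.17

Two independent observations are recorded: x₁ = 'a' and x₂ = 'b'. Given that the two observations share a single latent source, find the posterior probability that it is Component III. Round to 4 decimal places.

0.1068

By Bayes' theorem, P(k | x) = π_k f_k(x) / Σ_j π_j f_j(x).
Since both observations come from the same component, the likelihood for component k is f_k(x₁)·f_k(x₂).
  L_I = [0.29] × [0.17] = 0.0493
  L_II = [0.24] × [0.13] = 0.0312
  L_III = [0.18] × [0.14] = 0.0252
  L_IV = [0.42] × [0.15] = 0.063
Prior × likelihood for each component:
  π_I·L_I = 0.25 × 0.0493 = 0.012325
  π_II·L_II = 0.41 × 0.0312 = 0.012792
  π_III·L_III = 0.17 × 0.0252 = 0.004284
  π_IV·L_IV = 0.17 × 0.063 = 0.01071
Evidence: 0.012325 + 0.012792 + 0.004284 + 0.01071 = 0.040111
P(Component III | x₁, x₂) = 0.004284 / 0.040111 ≈ 0.1068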